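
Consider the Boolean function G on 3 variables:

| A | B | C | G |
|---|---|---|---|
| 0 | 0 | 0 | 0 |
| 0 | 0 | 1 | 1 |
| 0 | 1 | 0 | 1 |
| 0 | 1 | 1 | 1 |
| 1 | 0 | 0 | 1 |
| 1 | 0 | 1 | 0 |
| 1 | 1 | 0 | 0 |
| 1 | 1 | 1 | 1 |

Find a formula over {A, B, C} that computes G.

G(A, B, C) = ((((A' · B') · C') + ((A · B') · C)) + ((A · B) · C'))'

There are just 3 zero rows: (0,0,0), (1,0,1), (1,1,0). Their minterms are ¬A·¬B·¬C, A·¬B·C, A·B·¬C; the OR of those covers precisely the 0-outputs, and negating it yields G.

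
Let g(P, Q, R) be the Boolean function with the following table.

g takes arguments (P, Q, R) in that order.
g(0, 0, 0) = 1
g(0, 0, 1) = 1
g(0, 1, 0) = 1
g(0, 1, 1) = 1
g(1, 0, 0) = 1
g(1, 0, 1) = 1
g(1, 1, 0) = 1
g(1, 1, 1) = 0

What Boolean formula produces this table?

The output is 0 only when every input is 1 — NAND of all inputs.

g(P, Q, R) = ((P · Q) · R)'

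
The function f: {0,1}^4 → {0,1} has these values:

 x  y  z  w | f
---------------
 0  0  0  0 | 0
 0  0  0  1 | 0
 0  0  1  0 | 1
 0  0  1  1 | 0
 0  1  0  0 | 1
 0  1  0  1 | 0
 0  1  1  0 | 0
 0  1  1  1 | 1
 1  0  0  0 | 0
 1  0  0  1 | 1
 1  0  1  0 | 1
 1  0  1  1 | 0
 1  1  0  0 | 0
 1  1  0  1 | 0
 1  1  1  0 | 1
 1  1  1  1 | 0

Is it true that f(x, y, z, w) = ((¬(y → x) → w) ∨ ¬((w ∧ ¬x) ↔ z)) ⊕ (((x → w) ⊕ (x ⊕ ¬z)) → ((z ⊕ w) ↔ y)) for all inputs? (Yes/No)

Evaluate ((¬(y → x) → w) ∨ ¬((w ∧ ¬x) ↔ z)) ⊕ (((x → w) ⊕ (x ⊕ ¬z)) → ((z ⊕ w) ↔ y)) on each row and compare to f:
  x=0, y=0, z=0, w=0: formula gives 0, f = 0 ✓
  x=0, y=0, z=0, w=1: formula gives 0, f = 0 ✓
  x=0, y=0, z=1, w=0: formula gives 1, f = 1 ✓
  x=0, y=0, z=1, w=1: formula gives 0, f = 0 ✓
  …
  x=1, y=1, z=1, w=0: formula gives 0, but f = 1 ✗
Since they disagree at (1,1,1,0), the expression is not a correct formula for f.

No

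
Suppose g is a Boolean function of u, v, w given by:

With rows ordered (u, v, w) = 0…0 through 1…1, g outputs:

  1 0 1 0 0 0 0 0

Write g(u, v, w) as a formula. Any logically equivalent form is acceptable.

g=1 on 2 inputs: (0,0,0), (0,1,0). Reading each as a conjunction of literals (¬u·¬v·¬w, ¬u·v·¬w) and taking the OR gives the canonical DNF.

g(u, v, w) = ((u' · v') · w') + ((u' · v) · w')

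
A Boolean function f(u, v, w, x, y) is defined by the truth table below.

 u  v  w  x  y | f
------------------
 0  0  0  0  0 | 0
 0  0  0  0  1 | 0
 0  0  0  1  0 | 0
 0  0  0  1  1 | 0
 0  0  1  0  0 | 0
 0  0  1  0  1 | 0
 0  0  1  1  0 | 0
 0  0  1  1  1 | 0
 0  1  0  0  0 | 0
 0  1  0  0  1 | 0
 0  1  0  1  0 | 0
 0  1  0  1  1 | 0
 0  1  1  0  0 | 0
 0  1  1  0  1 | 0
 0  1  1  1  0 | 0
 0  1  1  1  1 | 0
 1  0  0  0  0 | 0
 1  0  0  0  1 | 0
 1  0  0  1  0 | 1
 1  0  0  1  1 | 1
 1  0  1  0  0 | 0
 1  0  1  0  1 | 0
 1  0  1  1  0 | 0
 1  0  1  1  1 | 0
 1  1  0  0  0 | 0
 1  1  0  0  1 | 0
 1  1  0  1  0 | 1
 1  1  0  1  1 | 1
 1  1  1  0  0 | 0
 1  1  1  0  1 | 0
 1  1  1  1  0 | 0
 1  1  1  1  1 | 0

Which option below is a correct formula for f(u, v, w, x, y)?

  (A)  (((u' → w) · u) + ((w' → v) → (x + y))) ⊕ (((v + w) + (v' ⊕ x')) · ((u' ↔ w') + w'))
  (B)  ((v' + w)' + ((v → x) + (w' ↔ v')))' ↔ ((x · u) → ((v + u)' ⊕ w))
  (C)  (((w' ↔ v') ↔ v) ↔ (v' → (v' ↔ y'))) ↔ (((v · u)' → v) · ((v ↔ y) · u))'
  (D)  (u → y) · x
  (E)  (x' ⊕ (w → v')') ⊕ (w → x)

(A) fails at (0,0,0,0,0): the formula yields 1, f is 0.
(C) fails at (0,0,0,0,1): the formula yields 1, f is 0.
(D) fails at (0,0,0,1,0): the formula yields 1, f is 0.
(E) fails at (0,0,0,1,0): the formula yields 1, f is 0.
Only (B) survives; checking it on all 32 rows confirms it matches f.

B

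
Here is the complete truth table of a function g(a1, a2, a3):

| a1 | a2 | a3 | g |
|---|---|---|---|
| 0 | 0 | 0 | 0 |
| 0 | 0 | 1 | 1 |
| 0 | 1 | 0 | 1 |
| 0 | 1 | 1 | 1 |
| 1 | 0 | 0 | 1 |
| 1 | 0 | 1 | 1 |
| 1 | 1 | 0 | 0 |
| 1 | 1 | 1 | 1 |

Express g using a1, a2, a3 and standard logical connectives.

g(a1, a2, a3) = ¬(((¬a1 ∧ ¬a2) ∧ ¬a3) ∨ ((a1 ∧ a2) ∧ ¬a3))

g is 0 on only 2 rows — (0,0,0), (1,1,0). Writing each as a minterm (¬a1·¬a2·¬a3, a1·a2·¬a3) and OR-ing them characterizes exactly where g=0, so g is the negation of that disjunction.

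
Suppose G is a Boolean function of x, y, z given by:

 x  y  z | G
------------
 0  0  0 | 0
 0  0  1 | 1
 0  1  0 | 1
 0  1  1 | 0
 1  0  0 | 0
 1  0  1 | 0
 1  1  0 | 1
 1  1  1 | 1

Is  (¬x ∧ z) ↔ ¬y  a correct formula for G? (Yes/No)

Test each input against both G and the formula:
  x=0, y=0, z=0: formula gives 0, G = 0 ✓
  x=0, y=0, z=1: formula gives 1, G = 1 ✓
  x=0, y=1, z=0: formula gives 1, G = 1 ✓
  x=0, y=1, z=1: formula gives 0, G = 0 ✓
  x=1, y=0, z=0: formula gives 0, G = 0 ✓
  … (the remaining 3 rows also agree.)
All 8 rows match — the expression computes G exactly.

Yes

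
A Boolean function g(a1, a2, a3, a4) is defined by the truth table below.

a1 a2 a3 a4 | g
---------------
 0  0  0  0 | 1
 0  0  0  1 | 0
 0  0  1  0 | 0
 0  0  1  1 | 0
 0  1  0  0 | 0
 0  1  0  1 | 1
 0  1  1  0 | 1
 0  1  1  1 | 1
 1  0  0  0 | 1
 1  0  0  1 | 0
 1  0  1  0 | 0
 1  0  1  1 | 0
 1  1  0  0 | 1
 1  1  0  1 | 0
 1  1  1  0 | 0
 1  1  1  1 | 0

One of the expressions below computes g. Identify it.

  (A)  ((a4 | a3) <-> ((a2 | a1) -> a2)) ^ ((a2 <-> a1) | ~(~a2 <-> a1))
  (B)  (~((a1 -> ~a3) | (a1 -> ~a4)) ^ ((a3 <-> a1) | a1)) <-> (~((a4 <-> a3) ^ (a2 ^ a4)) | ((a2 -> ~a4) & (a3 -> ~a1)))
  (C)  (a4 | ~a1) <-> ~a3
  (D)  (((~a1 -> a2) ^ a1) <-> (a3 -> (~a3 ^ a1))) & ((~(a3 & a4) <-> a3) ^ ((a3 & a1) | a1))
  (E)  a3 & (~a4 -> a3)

A

(B): at (0,0,0,1) it gives 1, but g = 0 — eliminated.
(C): at (0,0,0,1) it gives 1, but g = 0 — eliminated.
(D): at (0,0,0,0) it gives 0, but g = 1 — eliminated.
(E): at (0,0,0,0) it gives 0, but g = 1 — eliminated.
Only (A) survives; checking it on all 16 rows confirms it matches g.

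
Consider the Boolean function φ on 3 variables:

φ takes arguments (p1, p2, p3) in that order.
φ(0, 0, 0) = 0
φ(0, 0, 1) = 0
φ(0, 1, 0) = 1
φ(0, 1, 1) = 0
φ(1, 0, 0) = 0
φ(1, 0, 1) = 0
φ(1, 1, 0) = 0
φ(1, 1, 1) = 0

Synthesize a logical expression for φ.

φ(p1, p2, p3) = (~p1 & p2) & ~p3

φ is 1 on exactly one input, (0,1,0), whose minterm is ¬p1·p2·¬p3. So φ is just that conjunction.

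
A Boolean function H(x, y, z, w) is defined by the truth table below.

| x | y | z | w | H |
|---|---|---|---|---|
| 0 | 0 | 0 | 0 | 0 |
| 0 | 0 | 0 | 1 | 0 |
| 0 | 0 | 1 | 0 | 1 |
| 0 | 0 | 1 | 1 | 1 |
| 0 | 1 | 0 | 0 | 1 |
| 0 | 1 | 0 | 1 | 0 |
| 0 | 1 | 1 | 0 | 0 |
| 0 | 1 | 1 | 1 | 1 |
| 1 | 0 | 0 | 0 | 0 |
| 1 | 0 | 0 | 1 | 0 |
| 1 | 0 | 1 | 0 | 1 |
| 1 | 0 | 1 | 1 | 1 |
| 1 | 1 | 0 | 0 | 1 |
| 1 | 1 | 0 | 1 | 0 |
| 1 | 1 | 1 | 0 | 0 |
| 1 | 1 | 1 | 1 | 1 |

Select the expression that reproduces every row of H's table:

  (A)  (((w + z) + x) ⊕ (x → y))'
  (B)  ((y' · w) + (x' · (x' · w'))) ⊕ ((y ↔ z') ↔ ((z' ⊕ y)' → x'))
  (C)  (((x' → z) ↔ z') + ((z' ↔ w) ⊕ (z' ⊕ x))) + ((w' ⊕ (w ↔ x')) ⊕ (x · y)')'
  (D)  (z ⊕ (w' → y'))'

D

(A) disagrees with H on (0,0,0,1) (formula → 1, table → 0); rule it out.
(B) disagrees with H on (0,0,0,0) (formula → 1, table → 0); rule it out.
(C) disagrees with H on (0,0,0,0) (formula → 1, table → 0); rule it out.
(D) is the remaining candidate, and it agrees with H on all 16 inputs.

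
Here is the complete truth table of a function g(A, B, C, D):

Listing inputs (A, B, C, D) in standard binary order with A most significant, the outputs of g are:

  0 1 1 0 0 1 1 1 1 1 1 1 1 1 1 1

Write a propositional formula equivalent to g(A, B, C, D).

g(A, B, C, D) = NOT (((((NOT A AND NOT B) AND NOT C) AND NOT D) OR (((NOT A AND NOT B) AND C) AND D)) OR (((NOT A AND B) AND NOT C) AND NOT D))

There are just 3 zero rows: (0,0,0,0), (0,0,1,1), (0,1,0,0). Their minterms are ¬A·¬B·¬C·¬D, ¬A·¬B·C·D, ¬A·B·¬C·¬D; the OR of those covers precisely the 0-outputs, and negating it yields g.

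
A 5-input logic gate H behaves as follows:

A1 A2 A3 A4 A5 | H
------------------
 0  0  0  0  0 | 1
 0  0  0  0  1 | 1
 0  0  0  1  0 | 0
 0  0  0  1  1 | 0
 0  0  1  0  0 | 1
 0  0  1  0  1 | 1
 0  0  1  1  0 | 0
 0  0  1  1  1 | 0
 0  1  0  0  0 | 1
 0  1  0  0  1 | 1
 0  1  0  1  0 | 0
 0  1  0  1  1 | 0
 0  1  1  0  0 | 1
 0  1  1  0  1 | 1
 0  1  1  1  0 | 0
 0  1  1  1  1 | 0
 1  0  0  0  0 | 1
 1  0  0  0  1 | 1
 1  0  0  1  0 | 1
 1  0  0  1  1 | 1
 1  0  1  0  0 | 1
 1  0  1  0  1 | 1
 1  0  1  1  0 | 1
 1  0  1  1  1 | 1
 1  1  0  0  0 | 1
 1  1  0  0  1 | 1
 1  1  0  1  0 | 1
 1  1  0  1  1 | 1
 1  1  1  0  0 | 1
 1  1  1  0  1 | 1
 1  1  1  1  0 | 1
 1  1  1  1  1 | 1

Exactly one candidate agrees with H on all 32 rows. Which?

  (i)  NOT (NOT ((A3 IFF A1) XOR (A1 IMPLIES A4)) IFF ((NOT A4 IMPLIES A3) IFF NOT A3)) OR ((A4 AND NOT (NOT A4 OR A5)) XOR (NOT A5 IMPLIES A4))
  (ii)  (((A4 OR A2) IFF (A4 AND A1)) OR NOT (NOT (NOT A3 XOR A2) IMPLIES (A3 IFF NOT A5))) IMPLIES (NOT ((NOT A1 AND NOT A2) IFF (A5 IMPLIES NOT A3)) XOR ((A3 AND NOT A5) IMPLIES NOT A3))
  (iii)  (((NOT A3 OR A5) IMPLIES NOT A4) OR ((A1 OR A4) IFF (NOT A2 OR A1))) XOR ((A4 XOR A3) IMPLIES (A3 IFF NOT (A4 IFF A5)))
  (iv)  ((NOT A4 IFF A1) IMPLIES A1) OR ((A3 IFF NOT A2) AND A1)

iv

(i): at (0,0,0,1,1) it gives 1, but H = 0 — eliminated.
(ii): at (0,0,0,1,0) it gives 1, but H = 0 — eliminated.
(iii): at (0,0,0,0,0) it gives 0, but H = 1 — eliminated.
That leaves (iv). Evaluating it on every row reproduces the table of H exactly.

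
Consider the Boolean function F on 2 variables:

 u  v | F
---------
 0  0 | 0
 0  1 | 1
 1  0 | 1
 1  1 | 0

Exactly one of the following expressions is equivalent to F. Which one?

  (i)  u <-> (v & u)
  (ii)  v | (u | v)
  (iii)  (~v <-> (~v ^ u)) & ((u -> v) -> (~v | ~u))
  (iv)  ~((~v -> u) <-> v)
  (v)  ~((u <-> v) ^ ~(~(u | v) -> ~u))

v

(i): at (0,0) it gives 1, but F = 0 — eliminated.
(ii): at (1,1) it gives 1, but F = 0 — eliminated.
(iii): at (0,0) it gives 1, but F = 0 — eliminated.
(iv): at (0,1) it gives 0, but F = 1 — eliminated.
(v) is the remaining candidate, and it agrees with F on all 4 inputs.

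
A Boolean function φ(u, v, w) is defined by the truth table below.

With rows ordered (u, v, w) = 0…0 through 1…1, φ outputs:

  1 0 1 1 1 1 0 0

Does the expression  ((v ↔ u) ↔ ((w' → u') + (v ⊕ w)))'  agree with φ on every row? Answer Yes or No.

Test each input against both φ and the formula:
  u=0, v=0, w=0: formula gives 0, but φ = 1 ✗
Since they disagree at (0,0,0), the expression is not a correct formula for φ.

No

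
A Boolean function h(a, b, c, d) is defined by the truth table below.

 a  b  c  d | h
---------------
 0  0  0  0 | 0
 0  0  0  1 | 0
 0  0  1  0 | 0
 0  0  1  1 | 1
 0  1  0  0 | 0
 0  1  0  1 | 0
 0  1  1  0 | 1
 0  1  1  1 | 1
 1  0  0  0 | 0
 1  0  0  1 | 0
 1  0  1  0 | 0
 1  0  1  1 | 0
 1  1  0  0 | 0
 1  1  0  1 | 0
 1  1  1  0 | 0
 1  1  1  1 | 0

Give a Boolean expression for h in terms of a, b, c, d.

h(a, b, c, d) = ((((~a & ~b) & c) & d) | (((~a & b) & c) & ~d)) | (((~a & b) & c) & d)

The 1-rows are (0,0,1,1), (0,1,1,0), (0,1,1,1). Each contributes one minterm — ¬a·¬b·c·d; ¬a·b·c·¬d; ¬a·b·c·d — and their disjunction is a sum-of-products form of h.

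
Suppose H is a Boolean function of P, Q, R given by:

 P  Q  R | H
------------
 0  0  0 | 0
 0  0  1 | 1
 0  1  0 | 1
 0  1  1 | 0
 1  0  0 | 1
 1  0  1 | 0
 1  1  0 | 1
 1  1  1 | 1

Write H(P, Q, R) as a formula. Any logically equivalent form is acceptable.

H(P, Q, R) = ¬((((¬P ∧ ¬Q) ∧ ¬R) ∨ ((¬P ∧ Q) ∧ R)) ∨ ((P ∧ ¬Q) ∧ R))

The 0-rows are (0,0,0), (0,1,1), (1,0,1). Take each as a conjunction (¬P·¬Q·¬R, ¬P·Q·R, P·¬Q·R), form their disjunction, and complement — that gives a formula that is 1 everywhere H is.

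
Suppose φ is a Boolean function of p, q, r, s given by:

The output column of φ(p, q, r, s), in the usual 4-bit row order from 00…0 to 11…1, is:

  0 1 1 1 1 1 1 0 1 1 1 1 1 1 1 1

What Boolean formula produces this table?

φ(p, q, r, s) = not ((((not p and not q) and not r) and not s) or (((not p and q) and r) and s))

φ is 0 on only 2 rows — (0,0,0,0), (0,1,1,1). Writing each as a minterm (¬p·¬q·¬r·¬s, ¬p·q·r·s) and OR-ing them characterizes exactly where φ=0, so φ is the negation of that disjunction.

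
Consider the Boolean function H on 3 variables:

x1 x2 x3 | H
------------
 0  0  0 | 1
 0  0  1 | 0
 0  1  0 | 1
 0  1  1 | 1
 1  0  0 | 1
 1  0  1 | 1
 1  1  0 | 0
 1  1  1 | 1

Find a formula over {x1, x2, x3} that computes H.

H(x1, x2, x3) = not (((not x1 and not x2) and x3) or ((x1 and x2) and not x3))

There are just 2 zero rows: (0,0,1), (1,1,0). Their minterms are ¬x1·¬x2·x3, x1·x2·¬x3; the OR of those covers precisely the 0-outputs, and negating it yields H.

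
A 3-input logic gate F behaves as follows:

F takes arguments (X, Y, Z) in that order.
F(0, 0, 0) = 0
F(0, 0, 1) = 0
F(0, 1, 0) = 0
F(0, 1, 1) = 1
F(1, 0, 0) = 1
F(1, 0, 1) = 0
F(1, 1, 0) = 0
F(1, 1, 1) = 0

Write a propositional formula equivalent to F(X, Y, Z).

F(X, Y, Z) = ((not X and Y) and Z) or ((X and not Y) and not Z)

The 1-rows are (0,1,1), (1,0,0). Each contributes one minterm — ¬X·Y·Z; X·¬Y·¬Z — and their disjunction is a sum-of-products form of F.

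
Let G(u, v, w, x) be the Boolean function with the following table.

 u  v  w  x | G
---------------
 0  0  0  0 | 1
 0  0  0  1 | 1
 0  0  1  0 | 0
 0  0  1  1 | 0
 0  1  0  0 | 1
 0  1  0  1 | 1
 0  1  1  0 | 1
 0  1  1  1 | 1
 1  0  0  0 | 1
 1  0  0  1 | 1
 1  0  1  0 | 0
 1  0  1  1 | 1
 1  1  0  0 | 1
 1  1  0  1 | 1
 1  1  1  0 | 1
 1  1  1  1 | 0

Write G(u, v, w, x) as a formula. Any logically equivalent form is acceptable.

G(u, v, w, x) = not ((((((not u and not v) and w) and not x) or (((not u and not v) and w) and x)) or (((u and not v) and w) and not x)) or (((u and v) and w) and x))

G is 0 on only 4 rows — (0,0,1,0), (0,0,1,1), (1,0,1,0), (1,1,1,1). Writing each as a minterm (¬u·¬v·w·¬x, ¬u·¬v·w·x, u·¬v·w·¬x, u·v·w·x) and OR-ing them characterizes exactly where G=0, so G is the negation of that disjunction.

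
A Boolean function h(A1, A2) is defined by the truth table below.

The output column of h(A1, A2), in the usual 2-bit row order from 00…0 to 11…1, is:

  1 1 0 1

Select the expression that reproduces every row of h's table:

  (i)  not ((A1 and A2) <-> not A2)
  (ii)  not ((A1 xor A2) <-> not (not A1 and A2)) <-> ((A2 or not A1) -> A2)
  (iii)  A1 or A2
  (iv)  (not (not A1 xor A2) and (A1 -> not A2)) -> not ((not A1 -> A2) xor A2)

iv

(i) fails at (0,1): the formula yields 0, h is 1.
(ii) fails at (0,0): the formula yields 0, h is 1.
(iii) fails at (0,0): the formula yields 0, h is 1.
(iv) is the remaining candidate, and it agrees with h on all 4 inputs.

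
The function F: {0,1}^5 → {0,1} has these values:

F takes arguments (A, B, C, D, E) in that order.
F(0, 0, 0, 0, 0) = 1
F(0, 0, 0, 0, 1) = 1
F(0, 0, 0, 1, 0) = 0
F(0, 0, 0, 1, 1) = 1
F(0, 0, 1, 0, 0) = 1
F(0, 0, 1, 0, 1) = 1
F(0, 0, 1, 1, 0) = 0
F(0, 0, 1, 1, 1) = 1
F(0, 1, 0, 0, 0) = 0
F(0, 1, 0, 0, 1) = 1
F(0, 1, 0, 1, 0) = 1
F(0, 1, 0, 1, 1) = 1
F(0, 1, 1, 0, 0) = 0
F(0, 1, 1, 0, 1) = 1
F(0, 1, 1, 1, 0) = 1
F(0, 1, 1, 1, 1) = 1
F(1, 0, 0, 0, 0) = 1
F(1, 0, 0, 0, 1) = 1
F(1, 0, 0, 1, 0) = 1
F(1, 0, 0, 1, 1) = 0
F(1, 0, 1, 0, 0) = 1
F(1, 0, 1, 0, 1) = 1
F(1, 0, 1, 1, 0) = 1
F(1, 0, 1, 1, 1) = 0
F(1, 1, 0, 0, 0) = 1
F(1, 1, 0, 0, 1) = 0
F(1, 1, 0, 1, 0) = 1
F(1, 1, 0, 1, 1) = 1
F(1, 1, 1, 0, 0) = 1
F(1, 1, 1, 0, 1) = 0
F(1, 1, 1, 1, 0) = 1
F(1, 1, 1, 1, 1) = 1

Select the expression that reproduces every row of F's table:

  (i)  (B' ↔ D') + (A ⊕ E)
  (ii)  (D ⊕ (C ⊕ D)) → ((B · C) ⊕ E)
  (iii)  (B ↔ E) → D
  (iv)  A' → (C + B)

(ii): at (0,0,0,1,0) it gives 1, but F = 0 — eliminated.
(iii): at (0,0,0,0,0) it gives 0, but F = 1 — eliminated.
(iv): at (0,0,0,0,0) it gives 0, but F = 1 — eliminated.
Only (i) survives; checking it on all 32 rows confirms it matches F.

i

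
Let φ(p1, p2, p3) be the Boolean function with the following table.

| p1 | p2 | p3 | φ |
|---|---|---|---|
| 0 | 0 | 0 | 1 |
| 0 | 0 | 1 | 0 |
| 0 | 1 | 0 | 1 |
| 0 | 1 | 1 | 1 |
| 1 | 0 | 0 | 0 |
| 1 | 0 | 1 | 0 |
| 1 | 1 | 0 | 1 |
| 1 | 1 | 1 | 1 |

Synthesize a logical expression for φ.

φ(p1, p2, p3) = not ((((not p1 and not p2) and p3) or ((p1 and not p2) and not p3)) or ((p1 and not p2) and p3))

The 0-rows are (0,0,1), (1,0,0), (1,0,1). Take each as a conjunction (¬p1·¬p2·p3, p1·¬p2·¬p3, p1·¬p2·p3), form their disjunction, and complement — that gives a formula that is 1 everywhere φ is.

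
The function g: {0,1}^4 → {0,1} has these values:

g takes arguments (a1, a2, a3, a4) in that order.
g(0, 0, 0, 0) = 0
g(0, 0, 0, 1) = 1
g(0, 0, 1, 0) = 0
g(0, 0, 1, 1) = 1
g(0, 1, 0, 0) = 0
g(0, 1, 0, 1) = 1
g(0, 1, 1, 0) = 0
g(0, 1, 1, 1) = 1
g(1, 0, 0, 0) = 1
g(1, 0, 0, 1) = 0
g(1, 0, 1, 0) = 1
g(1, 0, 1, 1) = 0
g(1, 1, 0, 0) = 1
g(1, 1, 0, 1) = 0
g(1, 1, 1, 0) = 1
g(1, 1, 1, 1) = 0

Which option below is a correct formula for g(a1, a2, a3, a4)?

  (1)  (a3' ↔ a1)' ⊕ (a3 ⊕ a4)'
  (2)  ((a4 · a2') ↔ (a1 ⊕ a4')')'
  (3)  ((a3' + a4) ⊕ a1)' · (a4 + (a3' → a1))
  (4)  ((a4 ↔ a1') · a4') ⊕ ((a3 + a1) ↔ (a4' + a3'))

(2) fails at (0,0,0,1): the formula yields 0, g is 1.
(3) fails at (0,0,0,1): the formula yields 0, g is 1.
(4) fails at (0,0,0,1): the formula yields 0, g is 1.
That leaves (1). Evaluating it on every row reproduces the table of g exactly.

1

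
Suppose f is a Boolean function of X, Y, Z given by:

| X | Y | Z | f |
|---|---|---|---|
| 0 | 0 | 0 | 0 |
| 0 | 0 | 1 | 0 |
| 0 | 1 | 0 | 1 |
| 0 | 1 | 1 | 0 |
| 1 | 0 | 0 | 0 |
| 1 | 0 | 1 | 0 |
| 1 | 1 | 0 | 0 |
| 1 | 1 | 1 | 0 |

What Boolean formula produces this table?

f is 1 on exactly one input, (0,1,0), whose minterm is ¬X·Y·¬Z. So f is just that conjunction.

f(X, Y, Z) = (not X and Y) and not Z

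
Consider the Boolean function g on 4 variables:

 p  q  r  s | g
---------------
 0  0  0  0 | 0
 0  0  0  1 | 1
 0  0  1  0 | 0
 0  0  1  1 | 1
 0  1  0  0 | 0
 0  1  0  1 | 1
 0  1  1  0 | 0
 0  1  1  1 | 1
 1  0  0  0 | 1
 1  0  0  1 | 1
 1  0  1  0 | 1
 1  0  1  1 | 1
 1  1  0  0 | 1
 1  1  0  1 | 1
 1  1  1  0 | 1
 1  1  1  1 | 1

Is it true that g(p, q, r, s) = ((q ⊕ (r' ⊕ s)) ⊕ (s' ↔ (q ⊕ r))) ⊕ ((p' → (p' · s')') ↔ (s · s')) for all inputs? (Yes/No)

Yes

Test each input against both g and the formula:
  p=0, q=0, r=0, s=0: formula gives 0, g = 0 ✓
  p=0, q=0, r=0, s=1: formula gives 1, g = 1 ✓
  p=0, q=0, r=1, s=0: formula gives 0, g = 0 ✓
  p=0, q=0, r=1, s=1: formula gives 1, g = 1 ✓
  …and likewise for the remaining 12 rows.
Every row agrees, so the formula is equivalent.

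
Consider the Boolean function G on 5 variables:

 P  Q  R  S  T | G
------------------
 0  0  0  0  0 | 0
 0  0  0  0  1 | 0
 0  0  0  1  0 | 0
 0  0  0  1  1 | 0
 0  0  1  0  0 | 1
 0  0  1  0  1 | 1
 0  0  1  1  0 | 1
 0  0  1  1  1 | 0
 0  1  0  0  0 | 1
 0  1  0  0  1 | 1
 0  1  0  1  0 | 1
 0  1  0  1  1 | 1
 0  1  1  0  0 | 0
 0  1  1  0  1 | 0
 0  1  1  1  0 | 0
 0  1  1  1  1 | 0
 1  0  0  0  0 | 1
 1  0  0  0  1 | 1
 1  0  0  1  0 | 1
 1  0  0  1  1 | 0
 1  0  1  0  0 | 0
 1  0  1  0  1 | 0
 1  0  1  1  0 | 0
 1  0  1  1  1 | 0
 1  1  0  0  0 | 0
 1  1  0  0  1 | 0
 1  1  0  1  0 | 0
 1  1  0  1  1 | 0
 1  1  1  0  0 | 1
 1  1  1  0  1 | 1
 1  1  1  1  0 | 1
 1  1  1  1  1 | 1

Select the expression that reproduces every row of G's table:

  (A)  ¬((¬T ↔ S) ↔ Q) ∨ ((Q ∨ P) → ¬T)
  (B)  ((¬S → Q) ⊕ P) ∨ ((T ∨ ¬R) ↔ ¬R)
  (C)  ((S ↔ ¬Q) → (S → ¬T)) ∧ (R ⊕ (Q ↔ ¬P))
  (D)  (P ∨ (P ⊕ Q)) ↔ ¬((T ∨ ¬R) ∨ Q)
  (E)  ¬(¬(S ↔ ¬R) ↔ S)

(A) disagrees with G on (0,0,0,0,0) (formula → 1, table → 0); rule it out.
(B) disagrees with G on (0,0,0,0,0) (formula → 1, table → 0); rule it out.
(D) disagrees with G on (0,0,0,0,0) (formula → 1, table → 0); rule it out.
(E) disagrees with G on (0,0,0,0,0) (formula → 1, table → 0); rule it out.
(C) is the remaining candidate, and it agrees with G on all 32 inputs.

C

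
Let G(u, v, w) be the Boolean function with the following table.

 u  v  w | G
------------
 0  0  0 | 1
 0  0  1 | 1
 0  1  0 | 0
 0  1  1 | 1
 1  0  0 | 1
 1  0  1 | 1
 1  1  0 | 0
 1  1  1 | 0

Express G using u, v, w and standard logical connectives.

There are just 3 zero rows: (0,1,0), (1,1,0), (1,1,1). Their minterms are ¬u·v·¬w, u·v·¬w, u·v·w; the OR of those covers precisely the 0-outputs, and negating it yields G.

G(u, v, w) = ¬((((¬u ∧ v) ∧ ¬w) ∨ ((u ∧ v) ∧ ¬w)) ∨ ((u ∧ v) ∧ w))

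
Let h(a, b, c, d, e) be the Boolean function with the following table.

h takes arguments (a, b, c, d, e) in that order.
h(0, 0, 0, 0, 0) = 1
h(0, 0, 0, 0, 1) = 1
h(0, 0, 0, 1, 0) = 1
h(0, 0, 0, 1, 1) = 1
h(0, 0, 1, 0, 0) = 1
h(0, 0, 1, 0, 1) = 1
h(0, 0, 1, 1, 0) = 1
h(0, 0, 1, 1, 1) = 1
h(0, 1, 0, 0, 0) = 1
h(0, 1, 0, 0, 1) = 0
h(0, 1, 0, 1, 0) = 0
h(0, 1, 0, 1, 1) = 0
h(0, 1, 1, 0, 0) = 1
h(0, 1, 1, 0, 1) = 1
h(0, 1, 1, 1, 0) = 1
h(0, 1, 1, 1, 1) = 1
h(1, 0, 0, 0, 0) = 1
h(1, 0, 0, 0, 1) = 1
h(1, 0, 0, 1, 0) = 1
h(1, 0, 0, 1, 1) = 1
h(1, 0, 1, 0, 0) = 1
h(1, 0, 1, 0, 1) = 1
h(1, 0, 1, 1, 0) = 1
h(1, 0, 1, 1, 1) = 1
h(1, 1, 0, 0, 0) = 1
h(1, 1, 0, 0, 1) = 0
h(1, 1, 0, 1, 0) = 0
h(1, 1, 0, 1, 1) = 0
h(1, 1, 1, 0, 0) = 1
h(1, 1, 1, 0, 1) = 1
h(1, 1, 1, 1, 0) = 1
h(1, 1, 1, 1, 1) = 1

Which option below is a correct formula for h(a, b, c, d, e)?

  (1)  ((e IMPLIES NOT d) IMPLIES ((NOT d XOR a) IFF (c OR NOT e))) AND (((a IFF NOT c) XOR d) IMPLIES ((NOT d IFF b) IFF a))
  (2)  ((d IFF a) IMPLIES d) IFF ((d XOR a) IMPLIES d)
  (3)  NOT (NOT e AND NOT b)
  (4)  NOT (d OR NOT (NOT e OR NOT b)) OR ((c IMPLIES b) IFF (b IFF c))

4

(1): at (0,0,0,0,1) it gives 0, but h = 1 — eliminated.
(2): at (0,0,0,0,0) it gives 0, but h = 1 — eliminated.
(3): at (0,0,0,0,0) it gives 0, but h = 1 — eliminated.
(4) is the remaining candidate, and it agrees with h on all 32 inputs.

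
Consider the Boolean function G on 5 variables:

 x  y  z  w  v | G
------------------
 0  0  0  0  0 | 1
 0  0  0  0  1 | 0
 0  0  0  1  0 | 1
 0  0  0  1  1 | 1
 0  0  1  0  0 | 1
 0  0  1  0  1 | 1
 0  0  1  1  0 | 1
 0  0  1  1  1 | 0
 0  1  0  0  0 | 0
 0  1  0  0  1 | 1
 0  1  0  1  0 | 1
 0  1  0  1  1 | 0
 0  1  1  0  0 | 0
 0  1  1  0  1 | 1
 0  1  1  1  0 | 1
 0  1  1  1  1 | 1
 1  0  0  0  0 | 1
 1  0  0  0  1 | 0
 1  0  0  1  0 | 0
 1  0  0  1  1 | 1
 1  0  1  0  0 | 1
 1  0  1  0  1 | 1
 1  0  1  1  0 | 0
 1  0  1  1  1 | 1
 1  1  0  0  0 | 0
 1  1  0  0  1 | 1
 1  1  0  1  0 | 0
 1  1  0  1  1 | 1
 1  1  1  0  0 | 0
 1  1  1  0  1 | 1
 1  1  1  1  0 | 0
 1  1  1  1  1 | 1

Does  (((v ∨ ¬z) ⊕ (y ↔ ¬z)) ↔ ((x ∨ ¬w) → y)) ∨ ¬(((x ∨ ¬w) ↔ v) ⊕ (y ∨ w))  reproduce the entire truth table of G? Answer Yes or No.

Test each input against both G and the formula:
  x=0, y=0, z=0, w=0, v=0: formula gives 1, G = 1 ✓
  x=0, y=0, z=0, w=0, v=1: formula gives 0, G = 0 ✓
  x=0, y=0, z=0, w=1, v=0: formula gives 1, G = 1 ✓
  x=0, y=0, z=0, w=1, v=1: formula gives 1, G = 1 ✓
  …and likewise for the remaining 28 rows.
Every row agrees, so the formula is equivalent.

Yes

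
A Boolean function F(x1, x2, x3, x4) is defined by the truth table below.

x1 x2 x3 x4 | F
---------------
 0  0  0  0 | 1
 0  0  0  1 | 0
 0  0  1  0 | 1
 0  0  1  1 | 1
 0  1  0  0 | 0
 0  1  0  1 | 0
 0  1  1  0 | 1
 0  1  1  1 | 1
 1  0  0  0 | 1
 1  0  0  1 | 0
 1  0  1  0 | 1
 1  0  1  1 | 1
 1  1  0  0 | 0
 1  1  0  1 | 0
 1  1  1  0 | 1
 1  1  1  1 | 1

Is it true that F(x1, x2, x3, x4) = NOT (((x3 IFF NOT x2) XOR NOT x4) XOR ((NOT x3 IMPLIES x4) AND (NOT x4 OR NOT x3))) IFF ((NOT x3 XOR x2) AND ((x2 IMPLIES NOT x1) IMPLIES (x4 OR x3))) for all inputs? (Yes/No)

Test each input against both F and the formula:
  x1=0, x2=0, x3=0, x4=0: formula gives 1, F = 1 ✓
  x1=0, x2=0, x3=0, x4=1: formula gives 0, F = 0 ✓
  x1=0, x2=0, x3=1, x4=0: formula gives 1, F = 1 ✓
  x1=0, x2=0, x3=1, x4=1: formula gives 1, F = 1 ✓
  …and likewise for the remaining 12 rows.
Every row agrees, so the formula is equivalent.

Yes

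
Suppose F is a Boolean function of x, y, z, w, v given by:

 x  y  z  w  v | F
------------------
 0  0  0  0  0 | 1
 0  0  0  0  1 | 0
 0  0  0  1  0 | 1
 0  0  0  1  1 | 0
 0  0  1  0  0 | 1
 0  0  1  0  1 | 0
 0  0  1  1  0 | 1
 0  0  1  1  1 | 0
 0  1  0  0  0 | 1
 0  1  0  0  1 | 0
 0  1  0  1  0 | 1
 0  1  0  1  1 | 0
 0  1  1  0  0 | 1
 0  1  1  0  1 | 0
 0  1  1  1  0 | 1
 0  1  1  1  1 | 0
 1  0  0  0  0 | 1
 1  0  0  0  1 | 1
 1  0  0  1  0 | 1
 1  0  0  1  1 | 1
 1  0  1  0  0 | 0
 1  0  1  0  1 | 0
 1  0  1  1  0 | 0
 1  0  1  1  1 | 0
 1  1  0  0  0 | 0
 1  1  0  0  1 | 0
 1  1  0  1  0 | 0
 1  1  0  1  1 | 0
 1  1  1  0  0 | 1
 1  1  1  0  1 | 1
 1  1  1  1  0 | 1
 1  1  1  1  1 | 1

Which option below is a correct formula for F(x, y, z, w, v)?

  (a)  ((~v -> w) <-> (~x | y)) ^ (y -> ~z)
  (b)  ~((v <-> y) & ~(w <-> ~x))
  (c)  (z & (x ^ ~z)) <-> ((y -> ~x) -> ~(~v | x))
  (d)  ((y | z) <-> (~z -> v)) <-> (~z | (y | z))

c

(a) fails at (0,0,0,1,0): the formula yields 0, F is 1.
(b) fails at (0,0,0,0,0): the formula yields 0, F is 1.
(d) fails at (0,0,1,0,1): the formula yields 1, F is 0.
(c) is the remaining candidate, and it agrees with F on all 32 inputs.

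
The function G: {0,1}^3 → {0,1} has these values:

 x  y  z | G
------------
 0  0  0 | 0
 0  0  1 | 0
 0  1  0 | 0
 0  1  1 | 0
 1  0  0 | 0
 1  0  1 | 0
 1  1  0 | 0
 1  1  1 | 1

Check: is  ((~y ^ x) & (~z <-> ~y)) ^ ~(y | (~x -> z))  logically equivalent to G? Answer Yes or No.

Test each input against both G and the formula:
  x=0, y=0, z=0: formula gives 0, G = 0 ✓
  x=0, y=0, z=1: formula gives 0, G = 0 ✓
  x=0, y=1, z=0: formula gives 0, G = 0 ✓
  x=0, y=1, z=1: formula gives 0, G = 0 ✓
  x=1, y=0, z=0: formula gives 0, G = 0 ✓
  …and likewise for the remaining 3 rows.
All 8 rows match — the expression computes G exactly.

Yes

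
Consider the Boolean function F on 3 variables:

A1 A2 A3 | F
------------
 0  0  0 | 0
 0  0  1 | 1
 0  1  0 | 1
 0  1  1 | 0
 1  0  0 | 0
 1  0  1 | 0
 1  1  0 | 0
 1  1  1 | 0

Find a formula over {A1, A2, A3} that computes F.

F(A1, A2, A3) = ((¬A1 ∧ ¬A2) ∧ A3) ∨ ((¬A1 ∧ A2) ∧ ¬A3)

The 1-rows are (0,0,1), (0,1,0). Each contributes one minterm — ¬A1·¬A2·A3; ¬A1·A2·¬A3 — and their disjunction is a sum-of-products form of F.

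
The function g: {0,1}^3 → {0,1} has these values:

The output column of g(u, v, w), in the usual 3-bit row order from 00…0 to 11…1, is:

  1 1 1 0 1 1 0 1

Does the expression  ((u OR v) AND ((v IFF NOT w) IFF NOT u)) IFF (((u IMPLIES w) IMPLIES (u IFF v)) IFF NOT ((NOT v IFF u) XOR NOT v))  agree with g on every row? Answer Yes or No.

Check the formula against g row by row:
  u=0, v=0, w=0: formula gives 1, g = 1 ✓
  u=0, v=0, w=1: formula gives 1, g = 1 ✓
  u=0, v=1, w=0: formula gives 1, g = 1 ✓
  u=0, v=1, w=1: formula gives 0, g = 0 ✓
  u=1, v=0, w=0: formula gives 1, g = 1 ✓
  … (the remaining 3 rows also agree.)
No disagreement on any input; they are logically equivalent.

Yes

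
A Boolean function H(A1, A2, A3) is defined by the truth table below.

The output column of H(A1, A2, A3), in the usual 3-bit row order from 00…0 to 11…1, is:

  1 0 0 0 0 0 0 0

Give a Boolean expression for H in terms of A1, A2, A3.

The output is 1 only when every input is 0 — NOR of all inputs.

H(A1, A2, A3) = not ((A1 or A2) or A3)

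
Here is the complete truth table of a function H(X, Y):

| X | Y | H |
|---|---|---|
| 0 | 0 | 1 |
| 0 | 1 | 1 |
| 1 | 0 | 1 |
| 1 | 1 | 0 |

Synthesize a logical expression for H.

The output is 0 only when every input is 1 — NAND of all inputs.

H(X, Y) = ~(X & Y)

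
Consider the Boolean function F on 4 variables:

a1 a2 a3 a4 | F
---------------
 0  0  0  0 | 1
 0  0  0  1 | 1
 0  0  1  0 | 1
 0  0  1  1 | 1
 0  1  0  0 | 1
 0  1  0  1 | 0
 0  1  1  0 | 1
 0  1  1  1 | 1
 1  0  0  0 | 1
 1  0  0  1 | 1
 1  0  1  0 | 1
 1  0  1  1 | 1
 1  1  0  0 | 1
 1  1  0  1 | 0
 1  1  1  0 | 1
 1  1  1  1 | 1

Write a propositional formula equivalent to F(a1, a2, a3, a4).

The 0-rows are (0,1,0,1), (1,1,0,1). Take each as a conjunction (¬a1·a2·¬a3·a4, a1·a2·¬a3·a4), form their disjunction, and complement — that gives a formula that is 1 everywhere F is.

F(a1, a2, a3, a4) = NOT ((((NOT a1 AND a2) AND NOT a3) AND a4) OR (((a1 AND a2) AND NOT a3) AND a4))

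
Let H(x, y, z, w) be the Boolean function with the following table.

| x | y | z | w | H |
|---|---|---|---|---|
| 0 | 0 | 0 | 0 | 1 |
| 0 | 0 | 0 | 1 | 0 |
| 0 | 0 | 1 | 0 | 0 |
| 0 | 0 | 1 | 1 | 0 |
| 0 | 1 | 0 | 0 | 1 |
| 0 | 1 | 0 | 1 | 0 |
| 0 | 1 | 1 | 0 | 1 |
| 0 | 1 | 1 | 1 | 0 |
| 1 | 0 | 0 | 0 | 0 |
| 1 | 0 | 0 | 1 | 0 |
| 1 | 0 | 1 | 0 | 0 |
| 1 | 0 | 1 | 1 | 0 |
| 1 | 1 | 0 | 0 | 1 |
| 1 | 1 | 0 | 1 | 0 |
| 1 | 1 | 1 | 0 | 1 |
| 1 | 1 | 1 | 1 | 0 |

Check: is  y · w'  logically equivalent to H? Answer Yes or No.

No

Test each input against both H and the formula:
  x=0, y=0, z=0, w=0: formula gives 0, but H = 1 ✗
Since they disagree at (0,0,0,0), the expression is not a correct formula for H.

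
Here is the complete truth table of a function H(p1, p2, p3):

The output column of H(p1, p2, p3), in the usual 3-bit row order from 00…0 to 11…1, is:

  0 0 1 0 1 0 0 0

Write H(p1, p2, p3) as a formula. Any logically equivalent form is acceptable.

H(p1, p2, p3) = ((~p1 & p2) & ~p3) | ((p1 & ~p2) & ~p3)

The 1-rows are (0,1,0), (1,0,0). Each contributes one minterm — ¬p1·p2·¬p3; p1·¬p2·¬p3 — and their disjunction is a sum-of-products form of H.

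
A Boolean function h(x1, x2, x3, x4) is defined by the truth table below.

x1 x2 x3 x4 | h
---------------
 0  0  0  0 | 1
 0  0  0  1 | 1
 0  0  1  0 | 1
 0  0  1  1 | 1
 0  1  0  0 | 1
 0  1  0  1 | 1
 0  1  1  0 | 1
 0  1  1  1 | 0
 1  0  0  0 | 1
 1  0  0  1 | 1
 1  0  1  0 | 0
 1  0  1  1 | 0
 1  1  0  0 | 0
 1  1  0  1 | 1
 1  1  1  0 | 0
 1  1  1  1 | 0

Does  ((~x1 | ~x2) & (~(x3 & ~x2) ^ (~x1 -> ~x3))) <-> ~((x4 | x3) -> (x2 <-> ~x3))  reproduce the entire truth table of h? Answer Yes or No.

No

Check the formula against h row by row:
  x1=0, x2=0, x3=0, x4=0: formula gives 1, h = 1 ✓
  x1=0, x2=0, x3=0, x4=1: formula gives 0, but h = 1 ✗
Since they disagree at (0,0,0,1), the expression is not a correct formula for h.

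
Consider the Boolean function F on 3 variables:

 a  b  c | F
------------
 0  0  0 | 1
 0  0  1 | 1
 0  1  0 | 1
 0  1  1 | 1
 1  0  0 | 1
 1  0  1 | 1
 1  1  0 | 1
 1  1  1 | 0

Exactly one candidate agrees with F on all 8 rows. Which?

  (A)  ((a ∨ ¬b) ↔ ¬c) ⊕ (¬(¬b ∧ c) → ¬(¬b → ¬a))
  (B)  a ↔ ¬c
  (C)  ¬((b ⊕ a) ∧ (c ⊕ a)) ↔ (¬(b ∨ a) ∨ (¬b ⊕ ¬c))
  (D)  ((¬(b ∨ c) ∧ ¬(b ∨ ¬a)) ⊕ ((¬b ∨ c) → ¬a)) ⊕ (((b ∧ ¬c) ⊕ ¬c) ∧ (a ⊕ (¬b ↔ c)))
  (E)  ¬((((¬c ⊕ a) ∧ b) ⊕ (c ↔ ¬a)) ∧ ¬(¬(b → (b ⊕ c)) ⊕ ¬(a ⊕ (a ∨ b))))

(A) fails at (0,1,0): the formula yields 0, F is 1.
(B) fails at (0,0,0): the formula yields 0, F is 1.
(D) fails at (1,0,0): the formula yields 0, F is 1.
(E) fails at (0,1,0): the formula yields 0, F is 1.
Only (C) survives; checking it on all 8 rows confirms it matches F.

C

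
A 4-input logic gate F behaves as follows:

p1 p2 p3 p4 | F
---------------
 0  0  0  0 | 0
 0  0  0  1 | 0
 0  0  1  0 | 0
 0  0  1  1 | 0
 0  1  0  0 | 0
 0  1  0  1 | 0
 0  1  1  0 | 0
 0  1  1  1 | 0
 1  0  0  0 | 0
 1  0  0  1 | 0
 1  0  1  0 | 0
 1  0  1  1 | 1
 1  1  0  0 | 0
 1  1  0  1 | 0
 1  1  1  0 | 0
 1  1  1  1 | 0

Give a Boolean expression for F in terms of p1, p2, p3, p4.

F is 1 on exactly one input, (1,0,1,1), whose minterm is p1·¬p2·p3·p4. So F is just that conjunction.

F(p1, p2, p3, p4) = ((p1 AND NOT p2) AND p3) AND p4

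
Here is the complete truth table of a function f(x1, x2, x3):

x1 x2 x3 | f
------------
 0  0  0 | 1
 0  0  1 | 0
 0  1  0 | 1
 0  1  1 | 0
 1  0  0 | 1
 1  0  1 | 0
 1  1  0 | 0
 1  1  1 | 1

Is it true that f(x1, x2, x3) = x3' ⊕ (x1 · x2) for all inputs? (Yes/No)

Check the formula against f row by row:
  x1=0, x2=0, x3=0: formula gives 1, f = 1 ✓
  x1=0, x2=0, x3=1: formula gives 0, f = 0 ✓
  x1=0, x2=1, x3=0: formula gives 1, f = 1 ✓
  x1=0, x2=1, x3=1: formula gives 0, f = 0 ✓
  x1=1, x2=0, x3=0: formula gives 1, f = 1 ✓
  … (the remaining 3 rows also agree.)
All 8 rows match — the expression computes f exactly.

Yes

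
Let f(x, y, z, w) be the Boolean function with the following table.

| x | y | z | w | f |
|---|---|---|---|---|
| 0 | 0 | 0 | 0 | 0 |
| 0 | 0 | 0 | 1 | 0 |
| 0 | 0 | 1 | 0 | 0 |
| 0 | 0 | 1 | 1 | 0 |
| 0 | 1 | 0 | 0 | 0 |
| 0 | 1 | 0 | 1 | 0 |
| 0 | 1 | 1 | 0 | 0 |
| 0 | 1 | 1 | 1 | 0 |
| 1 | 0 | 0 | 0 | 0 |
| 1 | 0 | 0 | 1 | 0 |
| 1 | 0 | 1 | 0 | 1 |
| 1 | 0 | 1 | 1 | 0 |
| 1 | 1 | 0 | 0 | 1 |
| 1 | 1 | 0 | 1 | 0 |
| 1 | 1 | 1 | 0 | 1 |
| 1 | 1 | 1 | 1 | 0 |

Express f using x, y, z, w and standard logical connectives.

f=1 on 3 inputs: (1,0,1,0), (1,1,0,0), (1,1,1,0). Reading each as a conjunction of literals (x·¬y·z·¬w, x·y·¬z·¬w, x·y·z·¬w) and taking the OR gives the canonical DNF.

f(x, y, z, w) = ((((x ∧ ¬y) ∧ z) ∧ ¬w) ∨ (((x ∧ y) ∧ ¬z) ∧ ¬w)) ∨ (((x ∧ y) ∧ z) ∧ ¬w)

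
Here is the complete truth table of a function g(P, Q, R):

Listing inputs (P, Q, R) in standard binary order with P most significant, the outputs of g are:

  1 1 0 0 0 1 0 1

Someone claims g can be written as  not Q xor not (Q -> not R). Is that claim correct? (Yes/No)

Test each input against both g and the formula:
  P=0, Q=0, R=0: formula gives 1, g = 1 ✓
  P=0, Q=0, R=1: formula gives 1, g = 1 ✓
  P=0, Q=1, R=0: formula gives 0, g = 0 ✓
  P=0, Q=1, R=1: formula gives 1, but g = 0 ✗
A single disagreement suffices: at (0,1,1) they differ, so the formula does not compute g.

No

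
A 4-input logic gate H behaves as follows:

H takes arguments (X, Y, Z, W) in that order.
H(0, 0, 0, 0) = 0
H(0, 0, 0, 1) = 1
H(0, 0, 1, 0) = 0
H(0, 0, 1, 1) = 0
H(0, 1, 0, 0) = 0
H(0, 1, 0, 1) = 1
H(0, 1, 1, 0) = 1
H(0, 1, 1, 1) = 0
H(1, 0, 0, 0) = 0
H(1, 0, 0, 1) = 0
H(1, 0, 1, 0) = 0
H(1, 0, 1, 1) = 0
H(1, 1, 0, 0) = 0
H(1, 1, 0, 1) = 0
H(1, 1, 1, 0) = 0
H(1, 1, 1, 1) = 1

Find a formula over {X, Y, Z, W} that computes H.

H(X, Y, Z, W) = (((((¬X ∧ ¬Y) ∧ ¬Z) ∧ W) ∨ (((¬X ∧ Y) ∧ ¬Z) ∧ W)) ∨ (((¬X ∧ Y) ∧ Z) ∧ ¬W)) ∨ (((X ∧ Y) ∧ Z) ∧ W)

The 1-rows are (0,0,0,1), (0,1,0,1), (0,1,1,0), (1,1,1,1). Each contributes one minterm — ¬X·¬Y·¬Z·W; ¬X·Y·¬Z·W; ¬X·Y·Z·¬W; X·Y·Z·W — and their disjunction is a sum-of-products form of H.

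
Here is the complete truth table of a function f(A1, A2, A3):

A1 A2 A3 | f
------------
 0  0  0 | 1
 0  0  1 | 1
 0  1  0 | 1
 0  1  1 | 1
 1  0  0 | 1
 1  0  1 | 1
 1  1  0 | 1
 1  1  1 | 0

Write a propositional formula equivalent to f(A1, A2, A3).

f(A1, A2, A3) = NOT ((A1 AND A2) AND A3)

f is 0 on exactly one input, (1,1,1), whose minterm is A1·A2·A3. So f is the negation of that single conjunction.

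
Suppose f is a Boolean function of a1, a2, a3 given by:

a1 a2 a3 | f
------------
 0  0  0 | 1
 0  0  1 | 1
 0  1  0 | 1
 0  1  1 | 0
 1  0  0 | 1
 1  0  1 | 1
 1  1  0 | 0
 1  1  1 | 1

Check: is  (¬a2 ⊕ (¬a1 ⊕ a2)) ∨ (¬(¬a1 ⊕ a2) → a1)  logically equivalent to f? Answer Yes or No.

Evaluate (¬a2 ⊕ (¬a1 ⊕ a2)) ∨ (¬(¬a1 ⊕ a2) → a1) on each row and compare to f:
  a1=0, a2=0, a3=0: formula gives 1, f = 1 ✓
  a1=0, a2=0, a3=1: formula gives 1, f = 1 ✓
  a1=0, a2=1, a3=0: formula gives 0, but f = 1 ✗
Since they disagree at (0,1,0), the expression is not a correct formula for f.

No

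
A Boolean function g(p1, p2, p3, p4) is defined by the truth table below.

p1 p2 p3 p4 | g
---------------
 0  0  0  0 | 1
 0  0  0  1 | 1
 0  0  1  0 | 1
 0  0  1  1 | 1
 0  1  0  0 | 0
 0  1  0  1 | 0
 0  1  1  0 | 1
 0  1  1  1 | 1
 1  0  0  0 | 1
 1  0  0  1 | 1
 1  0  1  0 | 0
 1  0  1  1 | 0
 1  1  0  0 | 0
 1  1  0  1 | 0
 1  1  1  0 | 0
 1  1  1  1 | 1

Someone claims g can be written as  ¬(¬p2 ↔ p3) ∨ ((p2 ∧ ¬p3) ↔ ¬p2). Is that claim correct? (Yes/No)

No

Test each input against both g and the formula:
  p1=0, p2=0, p3=0, p4=0: formula gives 1, g = 1 ✓
  p1=0, p2=0, p3=0, p4=1: formula gives 1, g = 1 ✓
  p1=0, p2=0, p3=1, p4=0: formula gives 0, but g = 1 ✗
Row (0,0,1,0) is a counterexample, so the formula is not equivalent to g.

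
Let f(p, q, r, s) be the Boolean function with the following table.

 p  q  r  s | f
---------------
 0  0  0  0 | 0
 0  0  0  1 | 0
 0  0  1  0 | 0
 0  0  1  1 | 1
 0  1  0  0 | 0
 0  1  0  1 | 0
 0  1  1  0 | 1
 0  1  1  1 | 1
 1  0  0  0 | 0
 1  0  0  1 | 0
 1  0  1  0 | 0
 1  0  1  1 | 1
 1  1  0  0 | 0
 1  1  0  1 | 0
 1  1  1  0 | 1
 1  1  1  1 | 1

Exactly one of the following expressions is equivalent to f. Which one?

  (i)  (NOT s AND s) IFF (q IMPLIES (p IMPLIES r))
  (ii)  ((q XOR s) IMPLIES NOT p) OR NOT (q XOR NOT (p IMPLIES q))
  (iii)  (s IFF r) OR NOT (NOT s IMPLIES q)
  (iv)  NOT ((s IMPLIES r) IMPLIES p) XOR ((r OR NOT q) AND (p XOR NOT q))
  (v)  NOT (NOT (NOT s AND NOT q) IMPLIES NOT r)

v

(i): at (0,0,1,1) it gives 0, but f = 1 — eliminated.
(ii): at (0,0,0,0) it gives 1, but f = 0 — eliminated.
(iii): at (0,0,0,0) it gives 1, but f = 0 — eliminated.
(iv): at (0,0,0,1) it gives 1, but f = 0 — eliminated.
That leaves (v). Evaluating it on every row reproduces the table of f exactly.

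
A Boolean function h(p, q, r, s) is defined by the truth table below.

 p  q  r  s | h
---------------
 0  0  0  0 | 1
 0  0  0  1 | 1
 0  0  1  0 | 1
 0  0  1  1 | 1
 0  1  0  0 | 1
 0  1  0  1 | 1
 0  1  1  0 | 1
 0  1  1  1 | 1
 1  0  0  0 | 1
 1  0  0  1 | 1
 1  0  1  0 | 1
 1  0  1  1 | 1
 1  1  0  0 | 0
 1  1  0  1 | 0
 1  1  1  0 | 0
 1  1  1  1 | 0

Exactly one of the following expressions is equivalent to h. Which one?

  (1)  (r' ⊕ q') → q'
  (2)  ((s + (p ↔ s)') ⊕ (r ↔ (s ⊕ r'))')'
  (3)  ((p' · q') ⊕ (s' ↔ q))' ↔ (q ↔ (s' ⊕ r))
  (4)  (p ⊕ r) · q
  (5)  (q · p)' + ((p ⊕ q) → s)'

5

(1): at (0,1,0,0) it gives 0, but h = 1 — eliminated.
(2): at (0,0,0,0) it gives 0, but h = 1 — eliminated.
(3): at (0,0,1,0) it gives 0, but h = 1 — eliminated.
(4): at (0,0,0,0) it gives 0, but h = 1 — eliminated.
That leaves (5). Evaluating it on every row reproduces the table of h exactly.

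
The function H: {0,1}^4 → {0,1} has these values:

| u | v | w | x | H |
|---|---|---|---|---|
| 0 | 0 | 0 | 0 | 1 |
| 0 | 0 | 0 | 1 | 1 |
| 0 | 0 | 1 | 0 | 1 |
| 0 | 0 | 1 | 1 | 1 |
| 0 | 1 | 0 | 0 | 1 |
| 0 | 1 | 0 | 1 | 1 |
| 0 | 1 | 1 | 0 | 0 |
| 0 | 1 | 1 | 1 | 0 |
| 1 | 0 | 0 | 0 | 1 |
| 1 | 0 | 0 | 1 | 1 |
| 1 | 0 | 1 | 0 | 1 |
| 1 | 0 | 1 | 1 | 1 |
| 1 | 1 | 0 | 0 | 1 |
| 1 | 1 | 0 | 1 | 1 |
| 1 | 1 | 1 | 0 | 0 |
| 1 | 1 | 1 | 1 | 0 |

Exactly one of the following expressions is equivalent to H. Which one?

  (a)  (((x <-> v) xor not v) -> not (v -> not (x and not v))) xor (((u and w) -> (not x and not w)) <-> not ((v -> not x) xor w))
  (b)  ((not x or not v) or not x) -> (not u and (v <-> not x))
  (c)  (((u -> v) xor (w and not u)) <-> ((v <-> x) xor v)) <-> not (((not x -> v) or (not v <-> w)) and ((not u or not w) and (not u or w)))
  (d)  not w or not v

d

(a) fails at (0,0,0,1): the formula yields 0, H is 1.
(b) fails at (0,0,0,0): the formula yields 0, H is 1.
(c) fails at (0,0,1,1): the formula yields 0, H is 1.
That leaves (d). Evaluating it on every row reproduces the table of H exactly.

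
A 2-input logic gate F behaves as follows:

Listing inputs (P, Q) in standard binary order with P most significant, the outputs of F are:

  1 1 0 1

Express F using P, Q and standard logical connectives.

Only row (1,0) gives 0. So F is 1 everywhere except there — the complement of the minterm P·¬Q.

F(P, Q) = (P · Q')'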